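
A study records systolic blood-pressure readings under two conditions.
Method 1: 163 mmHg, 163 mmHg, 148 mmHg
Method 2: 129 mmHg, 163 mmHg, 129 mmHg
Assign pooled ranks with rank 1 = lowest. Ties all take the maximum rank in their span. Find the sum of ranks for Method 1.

15

Sorted (ascending): 129, 129, 148, 163, 163, 163
The 2 values of 129 occupy positions 1–2 → each gets rank 2.
The 3 values of 163 occupy positions 4–6 → each gets rank 6.
Method 1 values → pooled ranks: 163→6, 163→6, 148→3
Rank sum = 6 + 6 + 3 = 15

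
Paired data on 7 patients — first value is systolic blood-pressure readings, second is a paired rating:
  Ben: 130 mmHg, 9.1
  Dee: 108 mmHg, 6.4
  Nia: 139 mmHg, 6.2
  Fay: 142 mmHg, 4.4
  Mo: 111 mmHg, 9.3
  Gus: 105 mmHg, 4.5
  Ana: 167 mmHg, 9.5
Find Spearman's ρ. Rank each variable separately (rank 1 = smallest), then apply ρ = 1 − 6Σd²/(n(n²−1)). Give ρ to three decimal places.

Ranks of variable 1: 4, 2, 5, 6, 3, 1, 7
Ranks of variable 2: 5, 4, 3, 1, 6, 2, 7
d = r₁ − r₂: -1, -2, 2, 5, -3, -1, 0
d²: 1, 4, 4, 25, 9, 1, 0; Σd² = 44
ρ = 1 − 6·44/(7·48) = 1 − 264/336 = 0.214

0.214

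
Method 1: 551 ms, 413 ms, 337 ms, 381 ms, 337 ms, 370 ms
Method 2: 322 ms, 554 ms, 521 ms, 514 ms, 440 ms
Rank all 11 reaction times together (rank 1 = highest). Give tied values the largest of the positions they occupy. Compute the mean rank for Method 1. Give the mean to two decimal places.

7.17

Sorted (descending): 554, 551, 521, 514, 440, 413, 381, 370, 337, 337, 322
The 2 values of 337 occupy positions 9–10 → each gets rank 10.
Method 1 values → pooled ranks: 551→2, 413→6, 337→10, 381→7, 337→10, 370→8
Mean rank = (2 + 6 + 10 + 7 + 10 + 8) / 6 = 7.17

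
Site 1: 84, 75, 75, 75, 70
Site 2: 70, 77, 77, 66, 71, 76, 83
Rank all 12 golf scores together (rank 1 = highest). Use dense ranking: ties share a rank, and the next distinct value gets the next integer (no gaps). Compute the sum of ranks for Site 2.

33

Sorted (descending): 84, 83, 77, 77, 76, 75, 75, 75, 71, 70, 70, 66
The 2 values of 77 share dense rank 3.
The 3 values of 75 share dense rank 5.
The 2 values of 70 share dense rank 7.
Remaining distinct values take the next consecutive integers.
Site 2 values → pooled ranks: 70→7, 77→3, 77→3, 66→8, 71→6, 76→4, 83→2
Rank sum = 7 + 3 + 3 + 8 + 6 + 4 + 2 = 33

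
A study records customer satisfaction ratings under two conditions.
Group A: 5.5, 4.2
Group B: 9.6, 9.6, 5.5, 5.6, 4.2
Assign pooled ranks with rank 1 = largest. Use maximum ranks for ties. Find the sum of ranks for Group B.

Sorted (descending): 9.6, 9.6, 5.6, 5.5, 5.5, 4.2, 4.2
The 2 values of 9.6 occupy positions 1–2 → each gets rank 2.
The 2 values of 5.5 occupy positions 4–5 → each gets rank 5.
The 2 values of 4.2 occupy positions 6–7 → each gets rank 7.
Group B values → pooled ranks: 9.6→2, 9.6→2, 5.5→5, 5.6→3, 4.2→7
Rank sum = 2 + 2 + 5 + 3 + 7 = 19

19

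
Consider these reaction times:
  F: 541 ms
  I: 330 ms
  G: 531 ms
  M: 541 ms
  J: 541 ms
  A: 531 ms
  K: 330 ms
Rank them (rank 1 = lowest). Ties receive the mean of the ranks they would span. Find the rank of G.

3.5

Sorted (ascending): 330, 330, 531, 531, 541, 541, 541
The 2 values of 330 occupy positions 1–2 → average rank (1+2)/2 = 1.5.
The 2 values of 531 occupy positions 3–4 → average rank (3+4)/2 = 3.5.
The 3 values of 541 occupy positions 5–7 → average rank 6.
G has value 531 ms → rank 3.5.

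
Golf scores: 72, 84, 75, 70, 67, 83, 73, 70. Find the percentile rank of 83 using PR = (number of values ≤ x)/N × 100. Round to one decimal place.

N = 8.
Strictly below 83: 6. Equal to 83: 1.
PR = 7/8 × 100 = 87.5

87.5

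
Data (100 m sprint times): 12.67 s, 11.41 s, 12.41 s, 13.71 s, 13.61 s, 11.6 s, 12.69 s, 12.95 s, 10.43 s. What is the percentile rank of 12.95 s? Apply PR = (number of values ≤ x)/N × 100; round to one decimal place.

N = 9.
Strictly below 12.95: 6. Equal to 12.95: 1.
PR = 7/9 × 100 = 77.8

77.8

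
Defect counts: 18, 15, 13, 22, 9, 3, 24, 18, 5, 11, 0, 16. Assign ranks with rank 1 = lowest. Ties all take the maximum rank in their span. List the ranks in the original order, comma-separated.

Sorted (ascending): 0, 3, 5, 9, 11, 13, 15, 16, 18, 18, 22, 24
The 2 values of 18 occupy positions 9–10 → each gets rank 10.

10, 7, 6, 11, 4, 2, 12, 10, 3, 5, 1, 8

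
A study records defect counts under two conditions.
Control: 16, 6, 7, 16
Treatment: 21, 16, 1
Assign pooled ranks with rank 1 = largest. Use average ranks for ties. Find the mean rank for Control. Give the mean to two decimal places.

Sorted (descending): 21, 16, 16, 16, 7, 6, 1
The 3 values of 16 occupy positions 2–4 → average rank 3.
Control values → pooled ranks: 16→3, 6→6, 7→5, 16→3
Mean rank = (3 + 6 + 5 + 3) / 4 = 4.25

4.25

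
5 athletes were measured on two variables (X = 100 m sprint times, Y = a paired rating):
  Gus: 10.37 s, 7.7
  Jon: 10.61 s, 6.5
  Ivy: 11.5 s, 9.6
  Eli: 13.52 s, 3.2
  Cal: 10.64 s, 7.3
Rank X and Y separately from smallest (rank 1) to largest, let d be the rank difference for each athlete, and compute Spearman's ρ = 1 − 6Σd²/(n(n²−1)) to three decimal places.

Ranks of variable 1: 1, 2, 4, 5, 3
Ranks of variable 2: 4, 2, 5, 1, 3
d = r₁ − r₂: -3, 0, -1, 4, 0
d²: 9, 0, 1, 16, 0; Σd² = 26
ρ = 1 − 6·26/(5·24) = 1 − 156/120 = -0.300

-0.300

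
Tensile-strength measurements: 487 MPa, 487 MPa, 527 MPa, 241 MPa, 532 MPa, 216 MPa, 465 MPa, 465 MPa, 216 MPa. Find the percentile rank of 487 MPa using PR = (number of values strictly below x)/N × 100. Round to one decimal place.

N = 9.
Strictly below 487: 5. Equal to 487: 2.
PR = 5/9 × 100 = 55.6

55.6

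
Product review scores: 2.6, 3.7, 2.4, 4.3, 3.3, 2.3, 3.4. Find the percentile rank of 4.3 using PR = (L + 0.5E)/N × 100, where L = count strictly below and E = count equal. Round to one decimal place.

92.9

N = 7.
Strictly below 4.3: 6. Equal to 4.3: 1.
PR = (6 + 0.5·1)/7 × 100 = 92.9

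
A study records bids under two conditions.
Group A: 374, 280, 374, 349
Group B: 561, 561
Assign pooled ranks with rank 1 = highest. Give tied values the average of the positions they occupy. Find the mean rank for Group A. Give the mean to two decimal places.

4.50

Sorted (descending): 561, 561, 374, 374, 349, 280
The 2 values of 561 occupy positions 1–2 → average rank (1+2)/2 = 1.5.
The 2 values of 374 occupy positions 3–4 → average rank (3+4)/2 = 3.5.
Group A values → pooled ranks: 374→3.5, 280→6, 374→3.5, 349→5
Mean rank = (3.5 + 6 + 3.5 + 5) / 4 = 4.50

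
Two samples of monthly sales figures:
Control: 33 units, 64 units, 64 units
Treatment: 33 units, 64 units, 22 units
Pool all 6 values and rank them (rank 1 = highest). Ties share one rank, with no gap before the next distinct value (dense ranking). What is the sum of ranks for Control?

Sorted (descending): 64, 64, 64, 33, 33, 22
The 3 values of 64 share dense rank 1.
The 2 values of 33 share dense rank 2.
Remaining distinct values take the next consecutive integers.
Control values → pooled ranks: 33→2, 64→1, 64→1
Rank sum = 2 + 1 + 1 = 4

4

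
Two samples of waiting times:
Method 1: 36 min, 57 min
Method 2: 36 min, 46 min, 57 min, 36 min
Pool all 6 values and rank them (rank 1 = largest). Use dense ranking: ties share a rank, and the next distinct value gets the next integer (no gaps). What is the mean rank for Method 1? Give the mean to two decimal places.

Sorted (descending): 57, 57, 46, 36, 36, 36
The 2 values of 57 share dense rank 1.
The 3 values of 36 share dense rank 3.
Remaining distinct values take the next consecutive integers.
Method 1 values → pooled ranks: 36→3, 57→1
Mean rank = (3 + 1) / 2 = 2.00

2.00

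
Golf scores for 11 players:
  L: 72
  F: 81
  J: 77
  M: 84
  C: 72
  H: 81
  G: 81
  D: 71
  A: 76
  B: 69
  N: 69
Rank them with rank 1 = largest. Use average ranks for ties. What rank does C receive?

Sorted (descending): 84, 81, 81, 81, 77, 76, 72, 72, 71, 69, 69
The 3 values of 81 occupy positions 2–4 → average rank 3.
The 2 values of 72 occupy positions 7–8 → average rank (7+8)/2 = 7.5.
The 2 values of 69 occupy positions 10–11 → average rank (10+11)/2 = 10.5.
C has value 72 → rank 7.5.

7.5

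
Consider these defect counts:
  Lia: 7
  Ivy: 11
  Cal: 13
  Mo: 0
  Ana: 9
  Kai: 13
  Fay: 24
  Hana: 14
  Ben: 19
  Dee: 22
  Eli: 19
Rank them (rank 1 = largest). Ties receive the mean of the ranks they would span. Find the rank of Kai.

Sorted (descending): 24, 22, 19, 19, 14, 13, 13, 11, 9, 7, 0
The 2 values of 19 occupy positions 3–4 → average rank (3+4)/2 = 3.5.
The 2 values of 13 occupy positions 6–7 → average rank (6+7)/2 = 6.5.
Kai has value 13 → rank 6.5.

6.5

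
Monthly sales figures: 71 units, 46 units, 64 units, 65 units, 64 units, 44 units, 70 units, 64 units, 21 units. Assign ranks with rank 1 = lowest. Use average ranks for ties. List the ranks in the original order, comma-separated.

Sorted (ascending): 21, 44, 46, 64, 64, 64, 65, 70, 71
The 3 values of 64 occupy positions 4–6 → average rank 5.

9, 3, 5, 7, 5, 2, 8, 5, 1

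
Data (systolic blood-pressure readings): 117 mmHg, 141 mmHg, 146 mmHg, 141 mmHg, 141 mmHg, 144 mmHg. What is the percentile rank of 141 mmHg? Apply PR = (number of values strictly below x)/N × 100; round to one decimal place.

16.7

N = 6.
Strictly below 141: 1. Equal to 141: 3.
PR = 1/6 × 100 = 16.7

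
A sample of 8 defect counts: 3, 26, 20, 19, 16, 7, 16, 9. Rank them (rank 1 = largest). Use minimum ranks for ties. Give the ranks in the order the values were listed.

8, 1, 2, 3, 4, 7, 4, 6

Sorted (descending): 26, 20, 19, 16, 16, 9, 7, 3
The 2 values of 16 occupy positions 4–5 → each gets rank 4.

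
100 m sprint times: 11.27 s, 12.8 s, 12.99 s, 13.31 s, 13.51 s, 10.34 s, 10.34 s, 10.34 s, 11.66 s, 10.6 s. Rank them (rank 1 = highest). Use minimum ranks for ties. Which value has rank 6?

11.27

Sorted (descending): 13.51, 13.31, 12.99, 12.8, 11.66, 11.27, 10.6, 10.34, 10.34, 10.34
The 3 values of 10.34 occupy positions 8–10 → each gets rank 8.
Rank 6 → value 11.27.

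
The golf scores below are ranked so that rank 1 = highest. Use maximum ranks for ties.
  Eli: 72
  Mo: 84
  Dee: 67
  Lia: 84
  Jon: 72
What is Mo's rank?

2

Sorted (descending): 84, 84, 72, 72, 67
The 2 values of 84 occupy positions 1–2 → each gets rank 2.
The 2 values of 72 occupy positions 3–4 → each gets rank 4.
Mo has value 84 → rank 2.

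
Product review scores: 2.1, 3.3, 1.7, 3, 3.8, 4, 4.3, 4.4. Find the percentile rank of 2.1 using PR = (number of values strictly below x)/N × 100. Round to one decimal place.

N = 8.
Strictly below 2.1: 1. Equal to 2.1: 1.
PR = 1/8 × 100 = 12.5

12.5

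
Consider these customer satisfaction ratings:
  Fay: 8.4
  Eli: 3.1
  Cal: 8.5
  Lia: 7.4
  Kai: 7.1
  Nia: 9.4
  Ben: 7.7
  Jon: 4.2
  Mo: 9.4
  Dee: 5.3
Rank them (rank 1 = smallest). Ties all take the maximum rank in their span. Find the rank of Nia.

10

Sorted (ascending): 3.1, 4.2, 5.3, 7.1, 7.4, 7.7, 8.4, 8.5, 9.4, 9.4
The 2 values of 9.4 occupy positions 9–10 → each gets rank 10.
Nia has value 9.4 → rank 10.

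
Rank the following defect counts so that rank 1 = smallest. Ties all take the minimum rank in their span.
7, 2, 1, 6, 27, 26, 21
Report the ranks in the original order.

Sorted (ascending): 1, 2, 6, 7, 21, 26, 27
No ties — each value takes its position as its rank.

4, 2, 1, 3, 7, 6, 5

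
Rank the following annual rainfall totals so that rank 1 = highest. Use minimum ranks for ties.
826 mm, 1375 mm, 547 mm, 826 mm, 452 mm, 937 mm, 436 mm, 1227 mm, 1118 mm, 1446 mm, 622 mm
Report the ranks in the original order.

6, 2, 9, 6, 10, 5, 11, 3, 4, 1, 8

Sorted (descending): 1446, 1375, 1227, 1118, 937, 826, 826, 622, 547, 452, 436
The 2 values of 826 occupy positions 6–7 → each gets rank 6.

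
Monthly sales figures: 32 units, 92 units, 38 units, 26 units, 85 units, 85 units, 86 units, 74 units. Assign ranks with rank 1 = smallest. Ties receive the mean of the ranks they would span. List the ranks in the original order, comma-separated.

2, 8, 3, 1, 5.5, 5.5, 7, 4

Sorted (ascending): 26, 32, 38, 74, 85, 85, 86, 92
The 2 values of 85 occupy positions 5–6 → average rank (5+6)/2 = 5.5.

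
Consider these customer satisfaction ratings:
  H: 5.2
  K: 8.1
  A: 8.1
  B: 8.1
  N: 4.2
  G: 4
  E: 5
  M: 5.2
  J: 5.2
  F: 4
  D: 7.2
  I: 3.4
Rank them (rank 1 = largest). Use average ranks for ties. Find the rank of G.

10.5

Sorted (descending): 8.1, 8.1, 8.1, 7.2, 5.2, 5.2, 5.2, 5, 4.2, 4, 4, 3.4
The 3 values of 8.1 occupy positions 1–3 → average rank 2.
The 3 values of 5.2 occupy positions 5–7 → average rank 6.
The 2 values of 4 occupy positions 10–11 → average rank (10+11)/2 = 10.5.
G has value 4 → rank 10.5.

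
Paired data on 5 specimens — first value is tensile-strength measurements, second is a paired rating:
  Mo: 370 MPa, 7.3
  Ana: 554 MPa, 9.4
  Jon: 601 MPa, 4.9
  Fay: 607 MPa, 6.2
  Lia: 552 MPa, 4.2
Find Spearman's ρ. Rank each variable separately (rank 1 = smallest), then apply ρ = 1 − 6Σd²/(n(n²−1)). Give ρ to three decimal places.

-0.100

Ranks of variable 1: 1, 3, 4, 5, 2
Ranks of variable 2: 4, 5, 2, 3, 1
d = r₁ − r₂: -3, -2, 2, 2, 1
d²: 9, 4, 4, 4, 1; Σd² = 22
ρ = 1 − 6·22/(5·24) = 1 − 132/120 = -0.100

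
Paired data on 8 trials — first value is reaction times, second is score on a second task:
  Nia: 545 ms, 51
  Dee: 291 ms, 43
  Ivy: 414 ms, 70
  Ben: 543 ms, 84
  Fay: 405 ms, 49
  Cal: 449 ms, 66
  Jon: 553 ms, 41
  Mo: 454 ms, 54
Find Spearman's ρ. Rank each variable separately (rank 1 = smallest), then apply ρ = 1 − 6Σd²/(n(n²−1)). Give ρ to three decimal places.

Ranks of variable 1: 7, 1, 3, 6, 2, 4, 8, 5
Ranks of variable 2: 4, 2, 7, 8, 3, 6, 1, 5
d = r₁ − r₂: 3, -1, -4, -2, -1, -2, 7, 0
d²: 9, 1, 16, 4, 1, 4, 49, 0; Σd² = 84
ρ = 1 − 6·84/(8·63) = 1 − 504/504 = 0.000

0.000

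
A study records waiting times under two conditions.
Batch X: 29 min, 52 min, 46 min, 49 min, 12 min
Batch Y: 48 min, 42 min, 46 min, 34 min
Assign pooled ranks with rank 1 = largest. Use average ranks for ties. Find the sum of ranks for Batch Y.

Sorted (descending): 52, 49, 48, 46, 46, 42, 34, 29, 12
The 2 values of 46 occupy positions 4–5 → average rank (4+5)/2 = 4.5.
Batch Y values → pooled ranks: 48→3, 42→6, 46→4.5, 34→7
Rank sum = 3 + 6 + 4.5 + 7 = 20.5

20.5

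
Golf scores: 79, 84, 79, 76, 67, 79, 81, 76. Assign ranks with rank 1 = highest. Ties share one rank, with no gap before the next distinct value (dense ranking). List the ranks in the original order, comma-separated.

3, 1, 3, 4, 5, 3, 2, 4

Sorted (descending): 84, 81, 79, 79, 79, 76, 76, 67
The 3 values of 79 share dense rank 3.
The 2 values of 76 share dense rank 4.
Remaining distinct values take the next consecutive integers.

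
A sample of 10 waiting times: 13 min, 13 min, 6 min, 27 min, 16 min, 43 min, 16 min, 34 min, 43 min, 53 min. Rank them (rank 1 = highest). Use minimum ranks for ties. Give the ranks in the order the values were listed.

8, 8, 10, 5, 6, 2, 6, 4, 2, 1

Sorted (descending): 53, 43, 43, 34, 27, 16, 16, 13, 13, 6
The 2 values of 43 occupy positions 2–3 → each gets rank 2.
The 2 values of 16 occupy positions 6–7 → each gets rank 6.
The 2 values of 13 occupy positions 8–9 → each gets rank 8.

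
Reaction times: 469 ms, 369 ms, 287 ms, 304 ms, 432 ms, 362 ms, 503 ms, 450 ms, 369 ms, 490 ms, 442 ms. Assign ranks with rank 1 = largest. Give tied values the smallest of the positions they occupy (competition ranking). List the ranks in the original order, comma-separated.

Sorted (descending): 503, 490, 469, 450, 442, 432, 369, 369, 362, 304, 287
The 2 values of 369 occupy positions 7–8 → each gets rank 7.

3, 7, 11, 10, 6, 9, 1, 4, 7, 2, 5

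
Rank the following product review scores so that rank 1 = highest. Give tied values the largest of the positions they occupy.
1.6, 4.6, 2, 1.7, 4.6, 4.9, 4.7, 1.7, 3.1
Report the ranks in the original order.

9, 4, 6, 8, 4, 1, 2, 8, 5

Sorted (descending): 4.9, 4.7, 4.6, 4.6, 3.1, 2, 1.7, 1.7, 1.6
The 2 values of 4.6 occupy positions 3–4 → each gets rank 4.
The 2 values of 1.7 occupy positions 7–8 → each gets rank 8.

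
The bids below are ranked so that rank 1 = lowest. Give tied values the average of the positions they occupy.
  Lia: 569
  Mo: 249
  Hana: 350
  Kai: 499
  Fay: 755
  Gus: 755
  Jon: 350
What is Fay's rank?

Sorted (ascending): 249, 350, 350, 499, 569, 755, 755
The 2 values of 350 occupy positions 2–3 → average rank (2+3)/2 = 2.5.
The 2 values of 755 occupy positions 6–7 → average rank (6+7)/2 = 6.5.
Fay has value 755 → rank 6.5.

6.5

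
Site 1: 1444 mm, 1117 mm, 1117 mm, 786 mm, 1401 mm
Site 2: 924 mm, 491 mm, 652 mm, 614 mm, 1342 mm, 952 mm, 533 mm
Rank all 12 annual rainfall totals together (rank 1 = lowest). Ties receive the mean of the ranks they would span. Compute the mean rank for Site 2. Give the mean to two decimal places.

4.71

Sorted (ascending): 491, 533, 614, 652, 786, 924, 952, 1117, 1117, 1342, 1401, 1444
The 2 values of 1117 occupy positions 8–9 → average rank (8+9)/2 = 8.5.
Site 2 values → pooled ranks: 924→6, 491→1, 652→4, 614→3, 1342→10, 952→7, 533→2
Mean rank = (6 + 1 + 4 + 3 + 10 + 7 + 2) / 7 = 4.71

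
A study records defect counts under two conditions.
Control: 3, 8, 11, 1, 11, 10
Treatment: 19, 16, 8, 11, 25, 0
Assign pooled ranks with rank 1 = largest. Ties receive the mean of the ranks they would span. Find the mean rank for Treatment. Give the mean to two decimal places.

5.25

Sorted (descending): 25, 19, 16, 11, 11, 11, 10, 8, 8, 3, 1, 0
The 3 values of 11 occupy positions 4–6 → average rank 5.
The 2 values of 8 occupy positions 8–9 → average rank (8+9)/2 = 8.5.
Treatment values → pooled ranks: 19→2, 16→3, 8→8.5, 11→5, 25→1, 0→12
Mean rank = (2 + 3 + 8.5 + 5 + 1 + 12) / 6 = 5.25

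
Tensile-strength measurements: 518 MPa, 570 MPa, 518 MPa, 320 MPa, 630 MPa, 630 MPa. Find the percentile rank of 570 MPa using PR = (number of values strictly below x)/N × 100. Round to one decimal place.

N = 6.
Strictly below 570: 3. Equal to 570: 1.
PR = 3/6 × 100 = 50.0

50.0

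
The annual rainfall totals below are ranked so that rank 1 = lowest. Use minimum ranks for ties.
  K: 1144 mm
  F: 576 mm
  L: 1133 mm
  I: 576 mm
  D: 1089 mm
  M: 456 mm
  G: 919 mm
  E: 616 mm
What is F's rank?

Sorted (ascending): 456, 576, 576, 616, 919, 1089, 1133, 1144
The 2 values of 576 occupy positions 2–3 → each gets rank 2.
F has value 576 mm → rank 2.

2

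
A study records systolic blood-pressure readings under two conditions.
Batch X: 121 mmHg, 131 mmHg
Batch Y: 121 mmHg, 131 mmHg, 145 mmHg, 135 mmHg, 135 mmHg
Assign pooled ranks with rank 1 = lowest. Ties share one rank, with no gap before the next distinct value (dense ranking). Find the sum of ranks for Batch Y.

Sorted (ascending): 121, 121, 131, 131, 135, 135, 145
The 2 values of 121 share dense rank 1.
The 2 values of 131 share dense rank 2.
The 2 values of 135 share dense rank 3.
Remaining distinct values take the next consecutive integers.
Batch Y values → pooled ranks: 121→1, 131→2, 145→4, 135→3, 135→3
Rank sum = 1 + 2 + 4 + 3 + 3 = 13

13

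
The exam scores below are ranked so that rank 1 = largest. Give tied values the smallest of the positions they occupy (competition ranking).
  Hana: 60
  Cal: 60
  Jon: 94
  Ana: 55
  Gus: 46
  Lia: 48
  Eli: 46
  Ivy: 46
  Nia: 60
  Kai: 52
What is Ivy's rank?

8

Sorted (descending): 94, 60, 60, 60, 55, 52, 48, 46, 46, 46
The 3 values of 60 occupy positions 2–4 → each gets rank 2.
The 3 values of 46 occupy positions 8–10 → each gets rank 8.
Ivy has value 46 → rank 8.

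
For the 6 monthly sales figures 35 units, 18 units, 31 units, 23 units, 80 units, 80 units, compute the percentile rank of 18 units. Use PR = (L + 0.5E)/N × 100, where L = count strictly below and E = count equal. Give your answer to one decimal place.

N = 6.
Strictly below 18: 0. Equal to 18: 1.
PR = (0 + 0.5·1)/6 × 100 = 8.3

8.3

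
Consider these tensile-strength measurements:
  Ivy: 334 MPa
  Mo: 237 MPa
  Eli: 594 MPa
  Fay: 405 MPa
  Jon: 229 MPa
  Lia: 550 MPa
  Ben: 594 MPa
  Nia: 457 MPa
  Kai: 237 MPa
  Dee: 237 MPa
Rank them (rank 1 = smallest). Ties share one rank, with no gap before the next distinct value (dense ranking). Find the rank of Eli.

Sorted (ascending): 229, 237, 237, 237, 334, 405, 457, 550, 594, 594
The 3 values of 237 share dense rank 2.
The 2 values of 594 share dense rank 7.
Remaining distinct values take the next consecutive integers.
Eli has value 594 MPa → rank 7.

7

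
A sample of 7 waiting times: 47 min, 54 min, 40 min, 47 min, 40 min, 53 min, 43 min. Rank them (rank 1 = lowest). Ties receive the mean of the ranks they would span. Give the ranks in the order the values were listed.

4.5, 7, 1.5, 4.5, 1.5, 6, 3

Sorted (ascending): 40, 40, 43, 47, 47, 53, 54
The 2 values of 40 occupy positions 1–2 → average rank (1+2)/2 = 1.5.
The 2 values of 47 occupy positions 4–5 → average rank (4+5)/2 = 4.5.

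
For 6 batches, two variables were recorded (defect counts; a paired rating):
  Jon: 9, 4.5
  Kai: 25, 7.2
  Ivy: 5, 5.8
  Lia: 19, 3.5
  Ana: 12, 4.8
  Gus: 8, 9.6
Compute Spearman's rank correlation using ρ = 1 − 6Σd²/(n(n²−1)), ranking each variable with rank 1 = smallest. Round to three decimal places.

Ranks of variable 1: 3, 6, 1, 5, 4, 2
Ranks of variable 2: 2, 5, 4, 1, 3, 6
d = r₁ − r₂: 1, 1, -3, 4, 1, -4
d²: 1, 1, 9, 16, 1, 16; Σd² = 44
ρ = 1 − 6·44/(6·35) = 1 − 264/210 = -0.257

-0.257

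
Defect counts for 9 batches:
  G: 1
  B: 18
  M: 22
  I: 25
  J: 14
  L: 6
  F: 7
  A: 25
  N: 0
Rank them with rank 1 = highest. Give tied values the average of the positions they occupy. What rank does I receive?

Sorted (descending): 25, 25, 22, 18, 14, 7, 6, 1, 0
The 2 values of 25 occupy positions 1–2 → average rank (1+2)/2 = 1.5.
I has value 25 → rank 1.5.

1.5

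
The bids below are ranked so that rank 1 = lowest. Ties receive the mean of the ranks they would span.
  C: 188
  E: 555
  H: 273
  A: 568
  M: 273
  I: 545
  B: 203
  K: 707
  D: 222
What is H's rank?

Sorted (ascending): 188, 203, 222, 273, 273, 545, 555, 568, 707
The 2 values of 273 occupy positions 4–5 → average rank (4+5)/2 = 4.5.
H has value 273 → rank 4.5.

4.5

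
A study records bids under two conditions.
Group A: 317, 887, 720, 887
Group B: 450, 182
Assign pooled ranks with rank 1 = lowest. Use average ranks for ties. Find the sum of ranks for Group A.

Sorted (ascending): 182, 317, 450, 720, 887, 887
The 2 values of 887 occupy positions 5–6 → average rank (5+6)/2 = 5.5.
Group A values → pooled ranks: 317→2, 887→5.5, 720→4, 887→5.5
Rank sum = 2 + 5.5 + 4 + 5.5 = 17

17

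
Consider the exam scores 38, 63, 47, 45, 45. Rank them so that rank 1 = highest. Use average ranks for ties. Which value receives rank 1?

63

Sorted (descending): 63, 47, 45, 45, 38
The 2 values of 45 occupy positions 3–4 → average rank (3+4)/2 = 3.5.
Rank 1 → value 63.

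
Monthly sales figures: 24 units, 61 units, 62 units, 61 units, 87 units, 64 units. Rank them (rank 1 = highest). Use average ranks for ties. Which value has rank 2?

Sorted (descending): 87, 64, 62, 61, 61, 24
The 2 values of 61 occupy positions 4–5 → average rank (4+5)/2 = 4.5.
Rank 2 → value 64.

64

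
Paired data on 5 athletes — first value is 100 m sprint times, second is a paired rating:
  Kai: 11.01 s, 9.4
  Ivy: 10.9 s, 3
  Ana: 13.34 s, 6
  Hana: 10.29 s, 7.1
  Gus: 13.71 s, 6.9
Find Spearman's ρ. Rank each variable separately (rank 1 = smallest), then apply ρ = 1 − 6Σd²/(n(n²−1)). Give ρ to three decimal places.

Ranks of variable 1: 3, 2, 4, 1, 5
Ranks of variable 2: 5, 1, 2, 4, 3
d = r₁ − r₂: -2, 1, 2, -3, 2
d²: 4, 1, 4, 9, 4; Σd² = 22
ρ = 1 − 6·22/(5·24) = 1 − 132/120 = -0.100

-0.100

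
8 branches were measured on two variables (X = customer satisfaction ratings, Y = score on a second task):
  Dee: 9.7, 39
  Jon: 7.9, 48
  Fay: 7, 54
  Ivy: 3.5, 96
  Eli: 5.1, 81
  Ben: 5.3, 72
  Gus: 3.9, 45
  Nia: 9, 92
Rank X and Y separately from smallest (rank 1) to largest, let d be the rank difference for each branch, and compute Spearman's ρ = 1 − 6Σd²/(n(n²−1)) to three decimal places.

-0.405

Ranks of variable 1: 8, 6, 5, 1, 3, 4, 2, 7
Ranks of variable 2: 1, 3, 4, 8, 6, 5, 2, 7
d = r₁ − r₂: 7, 3, 1, -7, -3, -1, 0, 0
d²: 49, 9, 1, 49, 9, 1, 0, 0; Σd² = 118
ρ = 1 − 6·118/(8·63) = 1 − 708/504 = -0.405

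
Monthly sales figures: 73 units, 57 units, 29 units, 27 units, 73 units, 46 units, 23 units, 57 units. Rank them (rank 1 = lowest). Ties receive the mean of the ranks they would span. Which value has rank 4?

46

Sorted (ascending): 23, 27, 29, 46, 57, 57, 73, 73
The 2 values of 57 occupy positions 5–6 → average rank (5+6)/2 = 5.5.
The 2 values of 73 occupy positions 7–8 → average rank (7+8)/2 = 7.5.
Rank 4 → value 46.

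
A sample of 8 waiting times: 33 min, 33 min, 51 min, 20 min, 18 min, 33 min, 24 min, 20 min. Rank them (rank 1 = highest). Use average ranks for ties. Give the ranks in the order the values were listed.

Sorted (descending): 51, 33, 33, 33, 24, 20, 20, 18
The 3 values of 33 occupy positions 2–4 → average rank 3.
The 2 values of 20 occupy positions 6–7 → average rank (6+7)/2 = 6.5.

3, 3, 1, 6.5, 8, 3, 5, 6.5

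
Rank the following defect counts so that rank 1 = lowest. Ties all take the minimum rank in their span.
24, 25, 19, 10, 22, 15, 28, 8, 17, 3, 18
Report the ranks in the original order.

9, 10, 7, 3, 8, 4, 11, 2, 5, 1, 6

Sorted (ascending): 3, 8, 10, 15, 17, 18, 19, 22, 24, 25, 28
No ties — each value takes its position as its rank.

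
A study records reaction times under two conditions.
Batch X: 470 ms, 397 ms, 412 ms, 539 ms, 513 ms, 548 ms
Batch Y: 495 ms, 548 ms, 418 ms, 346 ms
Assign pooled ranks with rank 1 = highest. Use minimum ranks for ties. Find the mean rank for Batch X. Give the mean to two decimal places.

Sorted (descending): 548, 548, 539, 513, 495, 470, 418, 412, 397, 346
The 2 values of 548 occupy positions 1–2 → each gets rank 1.
Batch X values → pooled ranks: 470→6, 397→9, 412→8, 539→3, 513→4, 548→1
Mean rank = (6 + 9 + 8 + 3 + 4 + 1) / 6 = 5.17

5.17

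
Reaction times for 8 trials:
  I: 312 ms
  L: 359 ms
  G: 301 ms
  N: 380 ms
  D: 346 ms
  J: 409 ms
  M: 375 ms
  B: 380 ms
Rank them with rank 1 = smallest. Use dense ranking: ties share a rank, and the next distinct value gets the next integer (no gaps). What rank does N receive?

6

Sorted (ascending): 301, 312, 346, 359, 375, 380, 380, 409
The 2 values of 380 share dense rank 6.
Remaining distinct values take the next consecutive integers.
N has value 380 ms → rank 6.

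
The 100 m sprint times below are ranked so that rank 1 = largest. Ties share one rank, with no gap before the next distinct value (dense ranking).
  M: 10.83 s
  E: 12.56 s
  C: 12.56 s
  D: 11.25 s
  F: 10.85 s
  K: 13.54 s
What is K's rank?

Sorted (descending): 13.54, 12.56, 12.56, 11.25, 10.85, 10.83
The 2 values of 12.56 share dense rank 2.
Remaining distinct values take the next consecutive integers.
K has value 13.54 s → rank 1.

1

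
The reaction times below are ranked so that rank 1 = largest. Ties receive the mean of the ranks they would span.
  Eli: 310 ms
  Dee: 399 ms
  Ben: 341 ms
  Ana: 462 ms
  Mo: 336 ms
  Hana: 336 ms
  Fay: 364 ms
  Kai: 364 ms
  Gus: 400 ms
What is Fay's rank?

Sorted (descending): 462, 400, 399, 364, 364, 341, 336, 336, 310
The 2 values of 364 occupy positions 4–5 → average rank (4+5)/2 = 4.5.
The 2 values of 336 occupy positions 7–8 → average rank (7+8)/2 = 7.5.
Fay has value 364 ms → rank 4.5.

4.5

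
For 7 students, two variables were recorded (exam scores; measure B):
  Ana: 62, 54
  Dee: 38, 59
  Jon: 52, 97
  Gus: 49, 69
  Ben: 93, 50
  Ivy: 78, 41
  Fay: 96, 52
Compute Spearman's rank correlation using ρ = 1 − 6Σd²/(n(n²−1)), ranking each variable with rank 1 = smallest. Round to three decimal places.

-0.714

Ranks of variable 1: 4, 1, 3, 2, 6, 5, 7
Ranks of variable 2: 4, 5, 7, 6, 2, 1, 3
d = r₁ − r₂: 0, -4, -4, -4, 4, 4, 4
d²: 0, 16, 16, 16, 16, 16, 16; Σd² = 96
ρ = 1 − 6·96/(7·48) = 1 − 576/336 = -0.714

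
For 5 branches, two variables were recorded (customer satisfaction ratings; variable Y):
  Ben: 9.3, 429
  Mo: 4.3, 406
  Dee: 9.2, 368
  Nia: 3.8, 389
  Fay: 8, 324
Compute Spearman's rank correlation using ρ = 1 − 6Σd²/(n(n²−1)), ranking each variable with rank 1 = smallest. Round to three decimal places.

Ranks of variable 1: 5, 2, 4, 1, 3
Ranks of variable 2: 5, 4, 2, 3, 1
d = r₁ − r₂: 0, -2, 2, -2, 2
d²: 0, 4, 4, 4, 4; Σd² = 16
ρ = 1 − 6·16/(5·24) = 1 − 96/120 = 0.200

0.200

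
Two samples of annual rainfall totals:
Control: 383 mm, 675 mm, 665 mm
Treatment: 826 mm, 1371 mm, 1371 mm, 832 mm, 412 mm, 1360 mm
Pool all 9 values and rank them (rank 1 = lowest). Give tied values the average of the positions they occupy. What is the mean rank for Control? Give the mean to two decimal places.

Sorted (ascending): 383, 412, 665, 675, 826, 832, 1360, 1371, 1371
The 2 values of 1371 occupy positions 8–9 → average rank (8+9)/2 = 8.5.
Control values → pooled ranks: 383→1, 675→4, 665→3
Mean rank = (1 + 4 + 3) / 3 = 2.67

2.67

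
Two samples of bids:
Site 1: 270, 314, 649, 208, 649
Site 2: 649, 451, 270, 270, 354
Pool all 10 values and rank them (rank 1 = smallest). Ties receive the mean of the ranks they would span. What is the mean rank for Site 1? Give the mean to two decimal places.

5.40

Sorted (ascending): 208, 270, 270, 270, 314, 354, 451, 649, 649, 649
The 3 values of 270 occupy positions 2–4 → average rank 3.
The 3 values of 649 occupy positions 8–10 → average rank 9.
Site 1 values → pooled ranks: 270→3, 314→5, 649→9, 208→1, 649→9
Mean rank = (3 + 5 + 9 + 1 + 9) / 5 = 5.40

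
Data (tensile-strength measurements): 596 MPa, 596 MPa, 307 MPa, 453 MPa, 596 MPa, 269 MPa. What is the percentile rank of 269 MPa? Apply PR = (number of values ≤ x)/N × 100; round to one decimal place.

16.7

N = 6.
Strictly below 269: 0. Equal to 269: 1.
PR = 1/6 × 100 = 16.7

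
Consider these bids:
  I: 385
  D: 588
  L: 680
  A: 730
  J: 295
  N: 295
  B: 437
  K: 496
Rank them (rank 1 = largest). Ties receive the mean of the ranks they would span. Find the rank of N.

7.5

Sorted (descending): 730, 680, 588, 496, 437, 385, 295, 295
The 2 values of 295 occupy positions 7–8 → average rank (7+8)/2 = 7.5.
N has value 295 → rank 7.5.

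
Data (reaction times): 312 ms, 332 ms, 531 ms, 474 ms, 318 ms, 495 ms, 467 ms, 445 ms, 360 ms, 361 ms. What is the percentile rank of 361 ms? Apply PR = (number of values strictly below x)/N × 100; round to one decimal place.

40.0

N = 10.
Strictly below 361: 4. Equal to 361: 1.
PR = 4/10 × 100 = 40.0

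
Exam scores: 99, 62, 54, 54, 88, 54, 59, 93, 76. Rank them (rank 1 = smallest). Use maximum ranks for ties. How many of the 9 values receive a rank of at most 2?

0

Sorted (ascending): 54, 54, 54, 59, 62, 76, 88, 93, 99
The 3 values of 54 occupy positions 1–3 → each gets rank 3.
Ranks ≤ 2: {} → 0 values.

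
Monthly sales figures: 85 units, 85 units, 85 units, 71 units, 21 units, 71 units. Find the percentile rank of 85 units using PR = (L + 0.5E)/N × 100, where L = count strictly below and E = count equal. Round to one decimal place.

N = 6.
Strictly below 85: 3. Equal to 85: 3.
PR = (3 + 0.5·3)/6 × 100 = 75.0

75.0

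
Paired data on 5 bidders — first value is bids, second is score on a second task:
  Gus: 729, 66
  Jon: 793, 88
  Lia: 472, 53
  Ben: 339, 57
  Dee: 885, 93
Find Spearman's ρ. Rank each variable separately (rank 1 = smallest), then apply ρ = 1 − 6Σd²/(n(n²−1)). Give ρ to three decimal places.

Ranks of variable 1: 3, 4, 2, 1, 5
Ranks of variable 2: 3, 4, 1, 2, 5
d = r₁ − r₂: 0, 0, 1, -1, 0
d²: 0, 0, 1, 1, 0; Σd² = 2
ρ = 1 − 6·2/(5·24) = 1 − 12/120 = 0.900

0.900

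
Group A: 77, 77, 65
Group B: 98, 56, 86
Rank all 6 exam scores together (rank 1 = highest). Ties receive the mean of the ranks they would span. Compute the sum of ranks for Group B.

Sorted (descending): 98, 86, 77, 77, 65, 56
The 2 values of 77 occupy positions 3–4 → average rank (3+4)/2 = 3.5.
Group B values → pooled ranks: 98→1, 56→6, 86→2
Rank sum = 1 + 6 + 2 = 9

9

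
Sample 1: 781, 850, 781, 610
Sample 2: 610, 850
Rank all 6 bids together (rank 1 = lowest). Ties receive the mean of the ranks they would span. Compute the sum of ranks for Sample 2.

Sorted (ascending): 610, 610, 781, 781, 850, 850
The 2 values of 610 occupy positions 1–2 → average rank (1+2)/2 = 1.5.
The 2 values of 781 occupy positions 3–4 → average rank (3+4)/2 = 3.5.
The 2 values of 850 occupy positions 5–6 → average rank (5+6)/2 = 5.5.
Sample 2 values → pooled ranks: 610→1.5, 850→5.5
Rank sum = 1.5 + 5.5 = 7

7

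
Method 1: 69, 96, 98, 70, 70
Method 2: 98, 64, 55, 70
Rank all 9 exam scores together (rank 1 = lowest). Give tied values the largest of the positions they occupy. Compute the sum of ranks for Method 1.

31

Sorted (ascending): 55, 64, 69, 70, 70, 70, 96, 98, 98
The 3 values of 70 occupy positions 4–6 → each gets rank 6.
The 2 values of 98 occupy positions 8–9 → each gets rank 9.
Method 1 values → pooled ranks: 69→3, 96→7, 98→9, 70→6, 70→6
Rank sum = 3 + 7 + 9 + 6 + 6 = 31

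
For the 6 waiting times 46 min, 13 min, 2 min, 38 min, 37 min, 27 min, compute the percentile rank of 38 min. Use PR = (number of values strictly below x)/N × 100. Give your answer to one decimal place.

66.7

N = 6.
Strictly below 38: 4. Equal to 38: 1.
PR = 4/6 × 100 = 66.7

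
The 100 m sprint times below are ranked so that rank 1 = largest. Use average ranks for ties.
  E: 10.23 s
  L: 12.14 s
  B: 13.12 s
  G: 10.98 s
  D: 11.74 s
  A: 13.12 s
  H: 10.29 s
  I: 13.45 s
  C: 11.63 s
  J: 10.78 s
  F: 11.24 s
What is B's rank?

Sorted (descending): 13.45, 13.12, 13.12, 12.14, 11.74, 11.63, 11.24, 10.98, 10.78, 10.29, 10.23
The 2 values of 13.12 occupy positions 2–3 → average rank (2+3)/2 = 2.5.
B has value 13.12 s → rank 2.5.

2.5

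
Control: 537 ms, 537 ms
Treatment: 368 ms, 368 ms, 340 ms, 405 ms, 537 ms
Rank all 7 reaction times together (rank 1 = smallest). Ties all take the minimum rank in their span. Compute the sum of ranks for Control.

10

Sorted (ascending): 340, 368, 368, 405, 537, 537, 537
The 2 values of 368 occupy positions 2–3 → each gets rank 2.
The 3 values of 537 occupy positions 5–7 → each gets rank 5.
Control values → pooled ranks: 537→5, 537→5
Rank sum = 5 + 5 = 10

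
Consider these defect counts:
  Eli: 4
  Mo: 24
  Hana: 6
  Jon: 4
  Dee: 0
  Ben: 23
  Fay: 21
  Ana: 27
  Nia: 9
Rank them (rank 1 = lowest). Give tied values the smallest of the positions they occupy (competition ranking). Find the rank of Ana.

Sorted (ascending): 0, 4, 4, 6, 9, 21, 23, 24, 27
The 2 values of 4 occupy positions 2–3 → each gets rank 2.
Ana has value 27 → rank 9.

9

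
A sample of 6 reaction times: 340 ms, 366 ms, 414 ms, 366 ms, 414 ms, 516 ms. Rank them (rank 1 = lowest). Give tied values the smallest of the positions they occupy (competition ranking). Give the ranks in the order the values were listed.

Sorted (ascending): 340, 366, 366, 414, 414, 516
The 2 values of 366 occupy positions 2–3 → each gets rank 2.
The 2 values of 414 occupy positions 4–5 → each gets rank 4.

1, 2, 4, 2, 4, 6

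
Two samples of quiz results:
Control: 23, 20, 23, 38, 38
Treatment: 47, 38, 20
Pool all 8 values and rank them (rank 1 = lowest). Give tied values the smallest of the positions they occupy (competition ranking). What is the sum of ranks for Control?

Sorted (ascending): 20, 20, 23, 23, 38, 38, 38, 47
The 2 values of 20 occupy positions 1–2 → each gets rank 1.
The 2 values of 23 occupy positions 3–4 → each gets rank 3.
The 3 values of 38 occupy positions 5–7 → each gets rank 5.
Control values → pooled ranks: 23→3, 20→1, 23→3, 38→5, 38→5
Rank sum = 3 + 1 + 3 + 5 + 5 = 17

17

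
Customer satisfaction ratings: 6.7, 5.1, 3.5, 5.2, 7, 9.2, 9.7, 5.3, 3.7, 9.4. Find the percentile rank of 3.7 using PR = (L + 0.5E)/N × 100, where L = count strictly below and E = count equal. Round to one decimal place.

15.0

N = 10.
Strictly below 3.7: 1. Equal to 3.7: 1.
PR = (1 + 0.5·1)/10 × 100 = 15.0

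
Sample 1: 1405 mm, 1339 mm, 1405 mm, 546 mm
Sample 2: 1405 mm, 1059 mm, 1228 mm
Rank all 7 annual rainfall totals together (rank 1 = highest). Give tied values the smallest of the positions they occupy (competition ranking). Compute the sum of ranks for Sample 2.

Sorted (descending): 1405, 1405, 1405, 1339, 1228, 1059, 546
The 3 values of 1405 occupy positions 1–3 → each gets rank 1.
Sample 2 values → pooled ranks: 1405→1, 1059→6, 1228→5
Rank sum = 1 + 6 + 5 = 12

12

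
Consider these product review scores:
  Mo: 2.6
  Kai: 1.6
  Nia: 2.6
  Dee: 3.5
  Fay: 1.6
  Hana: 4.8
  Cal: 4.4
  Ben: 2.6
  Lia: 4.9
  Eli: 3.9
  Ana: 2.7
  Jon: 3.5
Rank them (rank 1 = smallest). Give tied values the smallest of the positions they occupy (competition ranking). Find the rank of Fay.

1

Sorted (ascending): 1.6, 1.6, 2.6, 2.6, 2.6, 2.7, 3.5, 3.5, 3.9, 4.4, 4.8, 4.9
The 2 values of 1.6 occupy positions 1–2 → each gets rank 1.
The 3 values of 2.6 occupy positions 3–5 → each gets rank 3.
The 2 values of 3.5 occupy positions 7–8 → each gets rank 7.
Fay has value 1.6 → rank 1.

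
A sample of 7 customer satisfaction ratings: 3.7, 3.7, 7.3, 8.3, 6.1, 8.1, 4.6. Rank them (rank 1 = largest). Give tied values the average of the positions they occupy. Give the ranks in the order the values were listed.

6.5, 6.5, 3, 1, 4, 2, 5

Sorted (descending): 8.3, 8.1, 7.3, 6.1, 4.6, 3.7, 3.7
The 2 values of 3.7 occupy positions 6–7 → average rank (6+7)/2 = 6.5.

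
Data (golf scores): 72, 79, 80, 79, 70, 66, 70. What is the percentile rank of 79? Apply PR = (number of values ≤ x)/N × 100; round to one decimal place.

N = 7.
Strictly below 79: 4. Equal to 79: 2.
PR = 6/7 × 100 = 85.7

85.7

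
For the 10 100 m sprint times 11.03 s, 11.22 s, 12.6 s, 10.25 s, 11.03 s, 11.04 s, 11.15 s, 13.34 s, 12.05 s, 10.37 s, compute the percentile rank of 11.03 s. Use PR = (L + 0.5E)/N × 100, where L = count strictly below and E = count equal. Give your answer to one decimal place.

N = 10.
Strictly below 11.03: 2. Equal to 11.03: 2.
PR = (2 + 0.5·2)/10 × 100 = 30.0

30.0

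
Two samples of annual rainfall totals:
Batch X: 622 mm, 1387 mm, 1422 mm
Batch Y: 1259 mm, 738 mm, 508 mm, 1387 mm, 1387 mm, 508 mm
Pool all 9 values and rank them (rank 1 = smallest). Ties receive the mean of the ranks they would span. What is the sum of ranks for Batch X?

Sorted (ascending): 508, 508, 622, 738, 1259, 1387, 1387, 1387, 1422
The 2 values of 508 occupy positions 1–2 → average rank (1+2)/2 = 1.5.
The 3 values of 1387 occupy positions 6–8 → average rank 7.
Batch X values → pooled ranks: 622→3, 1387→7, 1422→9
Rank sum = 3 + 7 + 9 = 19

19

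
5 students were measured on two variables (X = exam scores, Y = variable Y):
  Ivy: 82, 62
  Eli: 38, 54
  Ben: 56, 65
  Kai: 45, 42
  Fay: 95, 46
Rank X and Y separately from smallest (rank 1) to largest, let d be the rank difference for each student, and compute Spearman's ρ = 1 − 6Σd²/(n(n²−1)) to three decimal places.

0.100

Ranks of variable 1: 4, 1, 3, 2, 5
Ranks of variable 2: 4, 3, 5, 1, 2
d = r₁ − r₂: 0, -2, -2, 1, 3
d²: 0, 4, 4, 1, 9; Σd² = 18
ρ = 1 − 6·18/(5·24) = 1 − 108/120 = 0.100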